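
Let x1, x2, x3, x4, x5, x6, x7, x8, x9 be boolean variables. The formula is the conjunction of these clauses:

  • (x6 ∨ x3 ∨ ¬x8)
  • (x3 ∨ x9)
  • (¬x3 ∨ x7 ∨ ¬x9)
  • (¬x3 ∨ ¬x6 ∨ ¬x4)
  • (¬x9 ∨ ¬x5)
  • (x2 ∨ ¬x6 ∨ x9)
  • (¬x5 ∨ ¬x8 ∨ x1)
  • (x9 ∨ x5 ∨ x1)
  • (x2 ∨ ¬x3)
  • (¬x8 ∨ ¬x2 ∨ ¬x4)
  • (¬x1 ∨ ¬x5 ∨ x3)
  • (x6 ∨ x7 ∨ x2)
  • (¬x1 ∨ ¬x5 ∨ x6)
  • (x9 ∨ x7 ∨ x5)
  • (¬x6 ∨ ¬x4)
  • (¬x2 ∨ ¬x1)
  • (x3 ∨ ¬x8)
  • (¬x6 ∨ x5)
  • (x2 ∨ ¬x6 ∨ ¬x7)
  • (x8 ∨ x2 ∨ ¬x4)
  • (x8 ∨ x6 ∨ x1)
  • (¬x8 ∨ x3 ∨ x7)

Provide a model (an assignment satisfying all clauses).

x1=True, x2=False, x3=False, x4=False, x5=False, x6=False, x7=True, x8=False, x9=True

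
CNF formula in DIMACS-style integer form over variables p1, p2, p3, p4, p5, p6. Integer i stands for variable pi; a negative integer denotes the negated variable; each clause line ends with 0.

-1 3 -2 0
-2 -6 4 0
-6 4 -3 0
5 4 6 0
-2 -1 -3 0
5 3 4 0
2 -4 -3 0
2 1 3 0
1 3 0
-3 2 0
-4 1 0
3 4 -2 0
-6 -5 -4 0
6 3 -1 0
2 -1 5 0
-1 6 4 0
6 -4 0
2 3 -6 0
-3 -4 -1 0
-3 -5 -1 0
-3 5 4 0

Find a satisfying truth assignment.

p1 = False, p2 = True, p3 = True, p4 = False, p5 = True, p6 = False

Try p1 = False.
  then p3 is forced to True.
  then p2 is forced to True.
  then p4 is forced to False.
  then p6 is forced to False.
  then p5 is forced to True.
Every clause has at least one true literal under this assignment.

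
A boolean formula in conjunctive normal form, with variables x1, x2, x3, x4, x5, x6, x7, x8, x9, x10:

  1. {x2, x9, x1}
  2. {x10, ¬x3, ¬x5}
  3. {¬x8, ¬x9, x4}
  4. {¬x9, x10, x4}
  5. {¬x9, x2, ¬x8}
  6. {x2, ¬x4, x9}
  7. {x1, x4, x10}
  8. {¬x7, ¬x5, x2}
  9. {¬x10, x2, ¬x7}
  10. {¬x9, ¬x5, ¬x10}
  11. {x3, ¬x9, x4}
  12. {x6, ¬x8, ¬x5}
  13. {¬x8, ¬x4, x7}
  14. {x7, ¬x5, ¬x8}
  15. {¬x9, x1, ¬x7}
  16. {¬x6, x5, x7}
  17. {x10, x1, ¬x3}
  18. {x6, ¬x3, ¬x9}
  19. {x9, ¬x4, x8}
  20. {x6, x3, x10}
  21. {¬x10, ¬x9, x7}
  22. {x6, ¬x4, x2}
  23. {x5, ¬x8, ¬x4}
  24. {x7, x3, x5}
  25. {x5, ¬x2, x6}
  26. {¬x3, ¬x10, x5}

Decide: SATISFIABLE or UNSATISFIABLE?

SATISFIABLE

Pure literal: x1 appears only positively; assign x1 = True.
Set x2 = False and propagate.
The remaining clauses are satisfied by x3 = True, x4 = False, x5 = False, x6 = True, x7 = True, x8 = True, x9 = False, x10 = False.
So x1=T  x2=F  x3=T  x4=F  x5=F  x6=T  x7=T  x8=T  x9=F  x10=F is a satisfying assignment.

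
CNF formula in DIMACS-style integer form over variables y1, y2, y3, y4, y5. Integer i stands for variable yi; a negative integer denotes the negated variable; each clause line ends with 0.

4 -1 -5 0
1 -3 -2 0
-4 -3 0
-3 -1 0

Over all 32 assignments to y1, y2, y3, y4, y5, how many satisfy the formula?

Split on y1, then y3.
  y1=T, y3=T: a clause becomes empty — 0.
  y1=T, y3=F: y2 free; 3 ways for (y4,y5) × 2^1 = 6.
  y1=F, y3=T: remaining (y2,y4,y5) ∈ {(F,F,F); (F,F,T)} — 2.
  y1=F, y3=F: y2, y4, y5 free → 2^3 = 8.
Total: 0 + 6 + 2 + 8 = 16.

16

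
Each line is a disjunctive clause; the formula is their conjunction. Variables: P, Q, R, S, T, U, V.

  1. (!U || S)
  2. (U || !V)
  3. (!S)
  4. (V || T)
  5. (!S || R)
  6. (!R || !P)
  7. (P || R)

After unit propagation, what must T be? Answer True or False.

True

Unit clause (!S) sets S = False.
(S || !U): since S = False, the clause reduces to (!U). U = False.
In (!V || U), U is now false; !V must hold, so V = False.
From (T || V) and V = False: T = True.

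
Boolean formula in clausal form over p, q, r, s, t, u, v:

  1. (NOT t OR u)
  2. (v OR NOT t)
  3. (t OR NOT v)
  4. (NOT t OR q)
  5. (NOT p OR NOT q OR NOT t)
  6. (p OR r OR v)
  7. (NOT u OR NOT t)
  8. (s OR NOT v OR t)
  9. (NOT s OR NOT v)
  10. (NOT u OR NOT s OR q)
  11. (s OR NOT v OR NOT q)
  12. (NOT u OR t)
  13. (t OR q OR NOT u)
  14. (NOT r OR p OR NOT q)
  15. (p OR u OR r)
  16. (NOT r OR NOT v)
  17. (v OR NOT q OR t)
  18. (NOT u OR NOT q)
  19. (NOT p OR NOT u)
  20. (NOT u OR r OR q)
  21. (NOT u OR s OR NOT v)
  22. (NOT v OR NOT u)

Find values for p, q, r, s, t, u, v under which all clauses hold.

p=False, q=False, r=True, s=True, t=False, u=False, v=False

Set p = False and propagate.
Set q = False and propagate.
  then t is forced to False.
  then v is forced to False.
  then r is forced to True.
  then u is forced to False.
s is now unconstrained; take s = True.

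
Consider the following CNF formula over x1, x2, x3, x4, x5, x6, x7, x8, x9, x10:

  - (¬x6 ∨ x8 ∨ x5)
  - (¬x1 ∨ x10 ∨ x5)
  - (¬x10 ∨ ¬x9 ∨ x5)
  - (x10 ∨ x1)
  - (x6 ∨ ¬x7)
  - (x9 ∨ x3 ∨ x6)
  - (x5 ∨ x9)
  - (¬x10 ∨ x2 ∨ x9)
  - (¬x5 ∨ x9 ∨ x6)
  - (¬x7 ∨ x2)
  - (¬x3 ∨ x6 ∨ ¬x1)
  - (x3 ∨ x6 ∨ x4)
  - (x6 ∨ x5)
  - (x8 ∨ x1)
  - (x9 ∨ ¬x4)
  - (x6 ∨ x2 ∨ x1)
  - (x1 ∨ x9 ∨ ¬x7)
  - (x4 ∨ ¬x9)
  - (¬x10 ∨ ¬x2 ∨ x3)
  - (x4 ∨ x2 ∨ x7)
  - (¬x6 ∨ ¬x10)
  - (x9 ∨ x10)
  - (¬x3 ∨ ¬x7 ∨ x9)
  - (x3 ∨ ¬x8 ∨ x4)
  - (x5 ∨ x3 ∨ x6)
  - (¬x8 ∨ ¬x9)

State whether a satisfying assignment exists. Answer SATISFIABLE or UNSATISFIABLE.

Branch on x1: take x1 = True.
Set x2 = False and propagate.
  then x7 is forced to False.
  then x4 is forced to True.
  then x9 is forced to True.
  then x8 is forced to False.
Try x3 = False.
For the remaining variables, x5 = True, x6 = True, x10 = False works.
So x1 = T, x2 = F, x3 = F, x4 = T, x5 = T, x6 = T, x7 = F, x8 = F, x9 = T, x10 = F is a satisfying assignment.

SATISFIABLE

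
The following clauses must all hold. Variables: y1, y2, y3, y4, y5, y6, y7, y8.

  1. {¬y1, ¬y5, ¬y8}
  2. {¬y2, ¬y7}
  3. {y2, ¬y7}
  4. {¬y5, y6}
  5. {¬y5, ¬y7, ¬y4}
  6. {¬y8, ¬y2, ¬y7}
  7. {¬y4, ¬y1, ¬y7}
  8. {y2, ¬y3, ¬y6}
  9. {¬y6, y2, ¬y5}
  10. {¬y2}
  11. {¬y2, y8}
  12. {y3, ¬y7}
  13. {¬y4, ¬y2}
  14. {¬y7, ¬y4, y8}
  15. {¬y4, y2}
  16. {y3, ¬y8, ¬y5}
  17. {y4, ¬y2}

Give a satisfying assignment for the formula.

y1=F  y2=F  y3=F  y4=F  y5=F  y6=T  y7=F  y8=F

Unit propagation: (¬y2) forces y2 = False.
(¬y7) is a unit clause, so y7 = False.
(¬y4) is a unit clause, so y4 = False.
Pure literal: y1 appears only negated; assign y1 = False.
y5 occurs only negated in the remaining clauses — set y5 = False.
Set y3 = False and propagate.
y6, y8 are now unconstrained; take y6 = True, y8 = False.
Check each clause:
  1. {¬y8, ¬y1, ¬y5} — ¬y8 is true.
  2. {¬y2, ¬y7} — ¬y7 is true.
  3. {y2, ¬y7} — ¬y7 is true.
  4. {y6, ¬y5} — ¬y5 is true.
  5. {¬y4, ¬y7, ¬y5} — ¬y7 is true.
  6. {¬y2, ¬y7, ¬y8} — ¬y8 is true.
  7. {¬y7, ¬y4, ¬y1} — ¬y7 is true.
  8. {¬y3, y2, ¬y6} — ¬y3 is true.
  9. {y2, ¬y6, ¬y5} — ¬y5 is true.
  10. {¬y2} — ¬y2 is true.
  11. {¬y2, y8} — ¬y2 is true.
  12. {¬y7, y3} — ¬y7 is true.
  13. {¬y4, ¬y2} — ¬y4 is true.
  14. {¬y7, ¬y4, y8} — ¬y7 is true.
  15. {¬y4, y2} — ¬y4 is true.
  16. {y3, ¬y8, ¬y5} — ¬y8 is true.
  17. {¬y2, y4} — ¬y2 is true.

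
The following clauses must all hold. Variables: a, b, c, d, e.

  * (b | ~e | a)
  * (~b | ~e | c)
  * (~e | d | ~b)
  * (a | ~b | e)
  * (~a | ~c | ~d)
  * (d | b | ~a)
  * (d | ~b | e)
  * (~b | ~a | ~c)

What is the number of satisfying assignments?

8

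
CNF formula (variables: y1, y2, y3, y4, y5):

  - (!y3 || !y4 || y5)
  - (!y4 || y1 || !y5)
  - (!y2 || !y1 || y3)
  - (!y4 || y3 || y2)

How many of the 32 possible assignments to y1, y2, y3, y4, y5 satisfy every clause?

Case analysis on y3 and y4:
  y3=1, y4=1: remaining (y1,y2,y5) ∈ {(1,0,1); (1,1,1)} — 2.
  y3=1, y4=0: y1, y2, y5 free → 2^3 = 8.
  y3=0, y4=1: remaining (y1,y2,y5) ∈ {(0,1,0)} — 1.
  y3=0, y4=0: y5 free; 3 ways for (y1,y2) × 2^1 = 6.
Total: 2 + 8 + 1 + 6 = 17.

17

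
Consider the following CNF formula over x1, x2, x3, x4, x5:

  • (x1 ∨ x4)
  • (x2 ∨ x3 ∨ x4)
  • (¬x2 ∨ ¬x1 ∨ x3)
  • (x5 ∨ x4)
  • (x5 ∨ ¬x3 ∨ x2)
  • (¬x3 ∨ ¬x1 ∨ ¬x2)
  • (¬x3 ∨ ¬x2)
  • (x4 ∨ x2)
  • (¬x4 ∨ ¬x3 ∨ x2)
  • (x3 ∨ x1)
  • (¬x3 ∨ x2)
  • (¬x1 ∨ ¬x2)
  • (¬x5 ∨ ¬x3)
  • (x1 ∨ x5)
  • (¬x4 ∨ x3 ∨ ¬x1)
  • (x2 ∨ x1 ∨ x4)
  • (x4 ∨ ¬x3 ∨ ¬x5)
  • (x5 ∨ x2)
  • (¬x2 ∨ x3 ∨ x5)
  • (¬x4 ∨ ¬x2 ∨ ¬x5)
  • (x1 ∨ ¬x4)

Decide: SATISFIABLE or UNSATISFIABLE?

UNSATISFIABLE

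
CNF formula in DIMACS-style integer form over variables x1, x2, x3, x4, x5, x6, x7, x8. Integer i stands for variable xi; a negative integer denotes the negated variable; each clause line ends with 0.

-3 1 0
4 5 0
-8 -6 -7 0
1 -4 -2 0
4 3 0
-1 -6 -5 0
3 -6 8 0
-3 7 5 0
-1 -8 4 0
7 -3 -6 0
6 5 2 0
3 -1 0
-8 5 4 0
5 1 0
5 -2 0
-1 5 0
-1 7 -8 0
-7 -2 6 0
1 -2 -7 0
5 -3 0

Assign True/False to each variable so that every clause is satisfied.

x1=T, x2=T, x3=T, x4=T, x5=T, x6=F, x7=F, x8=F

Try x1 = True.
  then x3 is forced to True.
  then x5 is forced to True.
  then x6 is forced to False.
Branch on x2: take x2 = True.
  then x7 is forced to False.
  then x8 is forced to False.
x4 is now unconstrained; take x4 = True.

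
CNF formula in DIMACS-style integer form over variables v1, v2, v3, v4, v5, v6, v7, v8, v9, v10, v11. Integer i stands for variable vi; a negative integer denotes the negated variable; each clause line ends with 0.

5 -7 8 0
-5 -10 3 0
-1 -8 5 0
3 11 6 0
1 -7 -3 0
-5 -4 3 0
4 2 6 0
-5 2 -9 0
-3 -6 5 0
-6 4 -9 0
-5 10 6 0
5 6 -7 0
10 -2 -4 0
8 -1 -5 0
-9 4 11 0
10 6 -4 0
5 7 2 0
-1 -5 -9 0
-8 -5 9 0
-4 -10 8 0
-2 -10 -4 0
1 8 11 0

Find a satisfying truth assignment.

v1=F  v2=T  v3=F  v4=F  v5=F  v6=F  v7=F  v8=T  v9=F  v10=F  v11=T

Check each clause:
  1. (v5 OR NOT v7 OR v8) — v8 is true.
  2. (v3 OR NOT v5 OR NOT v10) — NOT v5 is true.
  3. (NOT v1 OR v5 OR NOT v8) — NOT v1 is true.
  4. (v11 OR v3 OR v6) — v11 is true.
  5. (NOT v7 OR NOT v3 OR v1) — NOT v7 is true.
  6. (v3 OR NOT v4 OR NOT v5) — NOT v5 is true.
  7. (v4 OR v2 OR v6) — v2 is true.
  8. (NOT v9 OR NOT v5 OR v2) — v2 is true.
  9. (NOT v3 OR v5 OR NOT v6) — NOT v6 is true.
  10. (NOT v6 OR NOT v9 OR v4) — NOT v6 is true.
  11. (v10 OR NOT v5 OR v6) — NOT v5 is true.
  12. (v6 OR NOT v7 OR v5) — NOT v7 is true.
  13. (NOT v2 OR NOT v4 OR v10) — NOT v4 is true.
  14. (NOT v1 OR v8 OR NOT v5) — v8 is true.
  15. (v4 OR NOT v9 OR v11) — v11 is true.
  16. (v6 OR v10 OR NOT v4) — NOT v4 is true.
  17. (v2 OR v7 OR v5) — v2 is true.
  18. (NOT v1 OR NOT v5 OR NOT v9) — NOT v5 is true.
  19. (v9 OR NOT v8 OR NOT v5) — NOT v5 is true.
  20. (v8 OR NOT v10 OR NOT v4) — v8 is true.
  21. (NOT v4 OR NOT v10 OR NOT v2) — NOT v4 is true.
  22. (v8 OR v11 OR v1) — v8 is true.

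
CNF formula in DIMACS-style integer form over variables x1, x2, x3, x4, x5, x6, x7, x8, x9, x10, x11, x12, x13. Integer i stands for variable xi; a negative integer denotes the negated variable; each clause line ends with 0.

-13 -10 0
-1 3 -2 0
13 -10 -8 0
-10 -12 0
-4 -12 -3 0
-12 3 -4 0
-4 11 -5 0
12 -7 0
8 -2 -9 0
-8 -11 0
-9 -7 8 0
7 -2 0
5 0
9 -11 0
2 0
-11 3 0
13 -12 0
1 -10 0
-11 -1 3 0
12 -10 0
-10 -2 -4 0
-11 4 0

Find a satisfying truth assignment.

x1=False, x2=True, x3=False, x4=False, x5=True, x6=True, x7=True, x8=True, x9=True, x10=False, x11=False, x12=True, x13=True

Unit propagation: (x5) forces x5 = True.
Unit propagation: (x2) forces x2 = True.
(x7) is a unit clause, so x7 = True.
The clause (x12) is unit: x12 must be True.
The clause (~x10) is unit: x10 must be False.
Unit propagation: (x13) forces x13 = True.
x1 occurs only negated in the remaining clauses — set x1 = False.
Set x3 = False and propagate.
  then x4 is forced to False.
  then x11 is forced to False.
Try x8 = True.
x6, x9 are now unconstrained; take x6 = True, x9 = True.
Every clause has at least one true literal under this assignment.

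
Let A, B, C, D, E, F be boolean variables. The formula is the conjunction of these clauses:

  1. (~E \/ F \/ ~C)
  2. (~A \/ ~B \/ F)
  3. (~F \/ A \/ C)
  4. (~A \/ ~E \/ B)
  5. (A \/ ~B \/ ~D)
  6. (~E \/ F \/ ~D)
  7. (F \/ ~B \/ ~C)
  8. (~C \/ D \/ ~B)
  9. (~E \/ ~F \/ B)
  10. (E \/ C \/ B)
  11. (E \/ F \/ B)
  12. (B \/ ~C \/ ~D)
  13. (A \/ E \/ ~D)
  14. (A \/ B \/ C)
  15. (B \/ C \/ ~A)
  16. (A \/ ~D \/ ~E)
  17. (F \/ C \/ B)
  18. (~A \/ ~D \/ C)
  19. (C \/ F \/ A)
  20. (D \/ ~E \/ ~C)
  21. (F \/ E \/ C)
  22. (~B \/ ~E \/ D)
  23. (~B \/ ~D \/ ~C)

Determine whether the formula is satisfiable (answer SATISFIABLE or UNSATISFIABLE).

SATISFIABLE

Set A = True and propagate.
The remaining clauses are satisfied by B = True, C = False, D = False, E = False, F = True.
Every clause has at least one true literal under this assignment.
So A=True, B=True, C=False, D=False, E=False, F=True is a satisfying assignment.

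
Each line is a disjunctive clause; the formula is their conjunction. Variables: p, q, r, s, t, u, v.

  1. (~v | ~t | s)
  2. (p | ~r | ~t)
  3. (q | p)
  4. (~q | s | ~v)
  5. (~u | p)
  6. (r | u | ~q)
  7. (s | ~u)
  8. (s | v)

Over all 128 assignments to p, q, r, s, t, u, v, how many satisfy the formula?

Split on s, then p.
  s=1, p=1: t, v free; 7 ways for (q,r,u) × 2^2 = 28.
  s=1, p=0: remaining (q,r,t,u,v) ∈ {(1,1,0,0,0); (1,1,0,0,1)} — 2.
  s=0, p=1: remaining (q,r,t,u,v) ∈ {(0,0,0,0,1); (0,1,0,0,1)} — 2.
  s=0, p=0: a clause becomes empty — 0.
Total: 28 + 2 + 2 + 0 = 32.

32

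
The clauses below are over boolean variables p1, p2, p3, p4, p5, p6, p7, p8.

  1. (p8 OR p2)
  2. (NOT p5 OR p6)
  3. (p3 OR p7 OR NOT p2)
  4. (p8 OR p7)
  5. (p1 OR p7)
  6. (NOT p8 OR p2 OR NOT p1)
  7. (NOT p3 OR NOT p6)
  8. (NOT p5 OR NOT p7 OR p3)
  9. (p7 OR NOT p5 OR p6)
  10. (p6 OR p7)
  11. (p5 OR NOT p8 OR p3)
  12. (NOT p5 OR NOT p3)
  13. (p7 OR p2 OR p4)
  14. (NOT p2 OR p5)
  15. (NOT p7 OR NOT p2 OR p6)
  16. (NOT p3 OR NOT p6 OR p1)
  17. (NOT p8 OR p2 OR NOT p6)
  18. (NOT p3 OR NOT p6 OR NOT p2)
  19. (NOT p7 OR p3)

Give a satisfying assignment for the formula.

p1 = False, p2 = False, p3 = True, p4 = False, p5 = False, p6 = False, p7 = True, p8 = True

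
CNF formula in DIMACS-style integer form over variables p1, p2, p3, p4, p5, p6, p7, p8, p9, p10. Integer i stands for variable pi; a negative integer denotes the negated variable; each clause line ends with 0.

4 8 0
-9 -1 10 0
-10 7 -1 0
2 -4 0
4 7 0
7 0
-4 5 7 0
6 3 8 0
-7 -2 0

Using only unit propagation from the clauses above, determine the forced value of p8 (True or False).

(p7) stands alone — p7 = True.
In (~p2 | ~p7), ~p7 is now false; ~p2 must hold, so p2 = False.
In (p2 | ~p4), p2 is now false; ~p4 must hold, so p4 = False.
From (p8 | p4) and p4 = False: p8 = True.

True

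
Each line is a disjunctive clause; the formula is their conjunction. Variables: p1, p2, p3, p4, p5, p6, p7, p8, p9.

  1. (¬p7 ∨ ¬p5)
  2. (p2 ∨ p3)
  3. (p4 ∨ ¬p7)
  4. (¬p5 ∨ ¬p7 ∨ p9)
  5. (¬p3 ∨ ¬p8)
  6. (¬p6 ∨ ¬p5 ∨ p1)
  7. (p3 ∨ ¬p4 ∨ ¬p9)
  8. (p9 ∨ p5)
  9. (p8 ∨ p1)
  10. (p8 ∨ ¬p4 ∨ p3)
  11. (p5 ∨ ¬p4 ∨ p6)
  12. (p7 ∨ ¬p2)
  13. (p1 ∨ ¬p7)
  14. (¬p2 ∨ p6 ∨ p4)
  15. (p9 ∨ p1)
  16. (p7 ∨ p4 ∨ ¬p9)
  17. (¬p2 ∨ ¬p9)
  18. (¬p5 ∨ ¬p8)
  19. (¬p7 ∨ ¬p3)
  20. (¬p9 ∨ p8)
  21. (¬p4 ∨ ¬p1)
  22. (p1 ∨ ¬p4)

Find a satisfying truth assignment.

p1=T  p2=F  p3=T  p4=F  p5=T  p6=F  p7=F  p8=F  p9=F

Set p1 = True and propagate.
  then p4 is forced to False.
  then p7 is forced to False.
  then p2 is forced to False.
  then p3 is forced to True.
  then p8 is forced to False.
  then p9 is forced to False.
  then p5 is forced to True.
p6 is now unconstrained; take p6 = False.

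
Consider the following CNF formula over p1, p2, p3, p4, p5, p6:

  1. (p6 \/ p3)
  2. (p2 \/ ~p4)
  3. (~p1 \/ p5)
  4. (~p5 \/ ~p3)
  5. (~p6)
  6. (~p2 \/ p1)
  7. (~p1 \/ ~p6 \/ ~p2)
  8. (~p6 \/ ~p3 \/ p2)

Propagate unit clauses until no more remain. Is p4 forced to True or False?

(~p6) stands alone — p6 = False.
In (p6 \/ p3), p6 is now false; p3 must hold, so p3 = True.
From (~p5 \/ ~p3) and p3 = True: p5 = False.
In (~p1 \/ p5), p5 is now false; ~p1 must hold, so p1 = False.
From (~p2 \/ p1) and p1 = False: p2 = False.
(~p4 \/ p2) with p2 = False leaves only ~p4, so p4 = False.

False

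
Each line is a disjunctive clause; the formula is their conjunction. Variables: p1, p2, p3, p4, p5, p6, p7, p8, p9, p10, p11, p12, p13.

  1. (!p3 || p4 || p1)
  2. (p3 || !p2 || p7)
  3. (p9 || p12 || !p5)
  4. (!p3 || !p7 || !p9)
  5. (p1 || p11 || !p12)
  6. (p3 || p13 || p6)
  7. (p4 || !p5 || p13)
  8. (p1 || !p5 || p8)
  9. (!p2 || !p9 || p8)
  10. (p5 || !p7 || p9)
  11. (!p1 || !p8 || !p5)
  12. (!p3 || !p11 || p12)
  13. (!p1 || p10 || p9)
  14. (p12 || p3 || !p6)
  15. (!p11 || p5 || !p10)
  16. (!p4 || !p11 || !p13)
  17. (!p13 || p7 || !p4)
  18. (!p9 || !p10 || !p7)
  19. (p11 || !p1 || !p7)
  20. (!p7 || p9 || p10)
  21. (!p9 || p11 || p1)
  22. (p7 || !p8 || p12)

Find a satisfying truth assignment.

Set p1 = False and propagate.
Try p2 = True.
Set p3 = False and propagate.
  then p7 is forced to True.
The remaining clauses are satisfied by p4 = False, p5 = False, p6 = True, p8 = True, p9 = True, p10 = False, p11 = True, p12 = True, p13 = True.
Every clause has at least one true literal under this assignment.
Check each clause:
  1. (!p3 || p4 || p1) — !p3 is true.
  2. (p3 || !p2 || p7) — p7 is true.
  3. (p9 || p12 || !p5) — p9 is true.
  4. (!p7 || !p9 || !p3) — !p3 is true.
  5. (p11 || p1 || !p12) — p11 is true.
  6. (p3 || p13 || p6) — p13 is true.
  7. (p13 || !p5 || p4) — !p5 is true.
  8. (p1 || !p5 || p8) — p8 is true.
  9. (p8 || !p2 || !p9) — p8 is true.
  10. (p9 || !p7 || p5) — p9 is true.
  11. (!p1 || !p8 || !p5) — !p5 is true.
  12. (!p3 || !p11 || p12) — !p3 is true.
  13. (p10 || p9 || !p1) — p9 is true.
  14. (p3 || !p6 || p12) — p12 is true.
  15. (!p11 || !p10 || p5) — !p10 is true.
  16. (!p4 || !p13 || !p11) — !p4 is true.
  17. (!p4 || p7 || !p13) — !p4 is true.
  18. (!p7 || !p10 || !p9) — !p10 is true.
  19. (!p1 || p11 || !p7) — p11 is true.
  20. (p10 || p9 || !p7) — p9 is true.
  21. (p1 || !p9 || p11) — p11 is true.
  22. (p7 || p12 || !p8) — p12 is true.

p1 = F, p2 = T, p3 = F, p4 = F, p5 = F, p6 = T, p7 = T, p8 = T, p9 = T, p10 = F, p11 = T, p12 = T, p13 = T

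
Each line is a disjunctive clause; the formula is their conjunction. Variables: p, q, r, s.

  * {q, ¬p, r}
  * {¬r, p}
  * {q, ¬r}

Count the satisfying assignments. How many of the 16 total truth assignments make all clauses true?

8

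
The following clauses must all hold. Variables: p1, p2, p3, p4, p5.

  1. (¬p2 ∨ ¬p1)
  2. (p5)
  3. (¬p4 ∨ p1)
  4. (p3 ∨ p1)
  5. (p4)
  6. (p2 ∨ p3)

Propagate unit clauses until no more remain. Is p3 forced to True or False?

(p5) stands alone — p5 = True.
(p4) is a unit clause: p4 = True.
In (¬p4 ∨ p1), ¬p4 is now false; p1 must hold, so p1 = True.
From (¬p2 ∨ ¬p1) and p1 = True: p2 = False.
(p2 ∨ p3) with p2 = False leaves only p3, so p3 = True.

True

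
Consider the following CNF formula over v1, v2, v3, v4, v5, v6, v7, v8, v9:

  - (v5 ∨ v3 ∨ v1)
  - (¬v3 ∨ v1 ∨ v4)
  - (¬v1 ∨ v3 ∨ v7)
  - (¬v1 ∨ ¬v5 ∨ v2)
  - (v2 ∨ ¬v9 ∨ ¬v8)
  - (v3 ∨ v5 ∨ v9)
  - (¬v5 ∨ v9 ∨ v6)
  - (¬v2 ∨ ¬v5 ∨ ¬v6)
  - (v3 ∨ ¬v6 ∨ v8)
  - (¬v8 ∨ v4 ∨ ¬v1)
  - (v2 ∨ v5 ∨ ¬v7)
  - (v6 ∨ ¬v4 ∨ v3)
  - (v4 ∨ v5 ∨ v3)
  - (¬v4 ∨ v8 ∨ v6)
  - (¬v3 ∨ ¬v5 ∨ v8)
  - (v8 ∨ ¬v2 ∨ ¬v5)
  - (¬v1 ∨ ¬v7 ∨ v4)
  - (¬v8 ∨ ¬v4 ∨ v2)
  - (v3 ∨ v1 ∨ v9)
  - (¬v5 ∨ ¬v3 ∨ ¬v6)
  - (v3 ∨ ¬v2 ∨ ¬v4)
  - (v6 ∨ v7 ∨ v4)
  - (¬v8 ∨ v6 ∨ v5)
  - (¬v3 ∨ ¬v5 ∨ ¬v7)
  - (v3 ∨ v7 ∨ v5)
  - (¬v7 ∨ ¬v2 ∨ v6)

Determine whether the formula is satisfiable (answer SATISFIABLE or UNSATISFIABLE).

SATISFIABLE

Branch on v1: take v1 = False.
The remaining clauses are satisfied by v2 = True, v3 = True, v4 = True, v5 = True, v6 = False, v7 = False, v8 = True, v9 = True.
So v1=False  v2=True  v3=True  v4=True  v5=True  v6=False  v7=False  v8=True  v9=True is a satisfying assignment.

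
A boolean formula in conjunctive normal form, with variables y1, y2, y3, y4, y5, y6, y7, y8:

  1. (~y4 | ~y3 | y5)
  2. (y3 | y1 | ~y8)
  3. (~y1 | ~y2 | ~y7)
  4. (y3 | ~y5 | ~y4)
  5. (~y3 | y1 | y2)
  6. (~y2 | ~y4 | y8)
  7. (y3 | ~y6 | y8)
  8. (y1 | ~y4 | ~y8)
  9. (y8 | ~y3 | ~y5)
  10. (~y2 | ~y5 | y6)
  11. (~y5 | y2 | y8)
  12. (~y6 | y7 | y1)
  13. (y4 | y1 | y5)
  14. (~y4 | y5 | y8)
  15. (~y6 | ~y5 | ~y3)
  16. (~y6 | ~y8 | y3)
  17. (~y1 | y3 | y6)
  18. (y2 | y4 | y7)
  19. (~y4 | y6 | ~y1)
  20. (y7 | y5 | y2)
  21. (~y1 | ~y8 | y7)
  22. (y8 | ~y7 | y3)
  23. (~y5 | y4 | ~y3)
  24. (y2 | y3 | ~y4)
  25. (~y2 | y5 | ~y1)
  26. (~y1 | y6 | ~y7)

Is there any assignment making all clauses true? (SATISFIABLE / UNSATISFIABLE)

Set y1 = True and propagate.
Set y2 = False and propagate.
For the remaining variables, y3 = True, y4 = False, y5 = False, y6 = True, y7 = True, y8 = False works.
Every clause has at least one true literal under this assignment.
So y1 = True  y2 = False  y3 = True  y4 = False  y5 = False  y6 = True  y7 = True  y8 = False is a satisfying assignment.

SATISFIABLE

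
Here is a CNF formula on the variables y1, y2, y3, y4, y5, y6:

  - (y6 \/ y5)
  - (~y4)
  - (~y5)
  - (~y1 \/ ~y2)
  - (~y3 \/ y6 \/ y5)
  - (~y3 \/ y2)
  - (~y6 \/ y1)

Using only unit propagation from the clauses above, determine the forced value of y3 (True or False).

False

Unit clause (~y4) sets y4 = False.
(~y5) is a unit clause: y5 = False.
From (y6 \/ y5) and y5 = False: y6 = True.
From (~y6 \/ y1) and y6 = True: y1 = True.
(~y1 \/ ~y2): since y1 = True, the clause reduces to (~y2). y2 = False.
From (y2 \/ ~y3) and y2 = False: y3 = False.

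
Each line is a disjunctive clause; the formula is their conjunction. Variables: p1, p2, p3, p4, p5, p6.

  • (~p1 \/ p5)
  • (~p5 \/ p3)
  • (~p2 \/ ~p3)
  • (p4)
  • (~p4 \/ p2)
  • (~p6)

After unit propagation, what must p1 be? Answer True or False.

False

(p4) is a unit clause: p4 = True.
From (p2 \/ ~p4) and p4 = True: p2 = True.
(~p3 \/ ~p2) with p2 = True leaves only ~p3, so p3 = False.
(~p5 \/ p3) with p3 = False leaves only ~p5, so p5 = False.
In (p5 \/ ~p1), p5 is now false; ~p1 must hold, so p1 = False.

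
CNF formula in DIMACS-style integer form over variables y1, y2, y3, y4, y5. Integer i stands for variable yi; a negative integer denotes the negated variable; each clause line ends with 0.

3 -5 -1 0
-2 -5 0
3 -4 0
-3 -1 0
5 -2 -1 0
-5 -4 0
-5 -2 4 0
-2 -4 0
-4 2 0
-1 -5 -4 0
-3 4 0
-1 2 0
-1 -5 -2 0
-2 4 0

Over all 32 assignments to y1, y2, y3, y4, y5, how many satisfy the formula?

The models are:
  y1=F y2=F y3=F y4=F y5=F
  y1=F y2=F y3=F y4=F y5=T
Count: 2.

2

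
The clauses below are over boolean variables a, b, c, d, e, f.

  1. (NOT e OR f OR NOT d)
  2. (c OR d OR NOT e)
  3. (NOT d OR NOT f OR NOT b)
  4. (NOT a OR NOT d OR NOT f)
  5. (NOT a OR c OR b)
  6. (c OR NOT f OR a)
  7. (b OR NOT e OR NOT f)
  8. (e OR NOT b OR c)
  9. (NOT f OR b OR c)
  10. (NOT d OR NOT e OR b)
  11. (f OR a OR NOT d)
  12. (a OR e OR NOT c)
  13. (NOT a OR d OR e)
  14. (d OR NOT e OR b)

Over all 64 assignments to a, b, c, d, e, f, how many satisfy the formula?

7

The models are:
  a=0 b=0 c=0 d=0 e=0 f=0
  a=0 b=1 c=1 d=0 e=1 f=0
  a=0 b=1 c=1 d=0 e=1 f=1
  a=1 b=0 c=1 d=1 e=0 f=0
  a=1 b=1 c=1 d=0 e=1 f=0
  a=1 b=1 c=1 d=0 e=1 f=1
  a=1 b=1 c=1 d=1 e=0 f=0
Count: 7.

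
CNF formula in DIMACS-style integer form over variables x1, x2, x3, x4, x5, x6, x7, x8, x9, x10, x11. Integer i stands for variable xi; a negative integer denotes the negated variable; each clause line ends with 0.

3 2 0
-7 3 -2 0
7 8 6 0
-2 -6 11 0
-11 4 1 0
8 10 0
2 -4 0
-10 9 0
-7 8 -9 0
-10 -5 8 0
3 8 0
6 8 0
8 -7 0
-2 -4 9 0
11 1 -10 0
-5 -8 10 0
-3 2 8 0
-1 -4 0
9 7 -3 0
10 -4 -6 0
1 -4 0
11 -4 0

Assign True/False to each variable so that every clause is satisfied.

x1=T  x2=F  x3=T  x4=F  x5=F  x6=T  x7=F  x8=T  x9=T  x10=T  x11=F

Check each clause:
  1. (x3 || x2) — x3 is true.
  2. (x3 || !x2 || !x7) — !x7 is true.
  3. (x7 || x6 || x8) — x8 is true.
  4. (!x6 || x11 || !x2) — !x2 is true.
  5. (x4 || x1 || !x11) — x1 is true.
  6. (x10 || x8) — x8 is true.
  7. (!x4 || x2) — !x4 is true.
  8. (!x10 || x9) — x9 is true.
  9. (!x7 || x8 || !x9) — x8 is true.
  10. (!x10 || x8 || !x5) — x8 is true.
  11. (x3 || x8) — x8 is true.
  12. (x8 || x6) — x8 is true.
  13. (!x7 || x8) — x8 is true.
  14. (!x4 || !x2 || x9) — x9 is true.
  15. (x1 || !x10 || x11) — x1 is true.
  16. (!x8 || x10 || !x5) — x10 is true.
  17. (x8 || x2 || !x3) — x8 is true.
  18. (!x1 || !x4) — !x4 is true.
  19. (x7 || x9 || !x3) — x9 is true.
  20. (x10 || !x6 || !x4) — x10 is true.
  21. (!x4 || x1) — x1 is true.
  22. (!x4 || x11) — !x4 is true.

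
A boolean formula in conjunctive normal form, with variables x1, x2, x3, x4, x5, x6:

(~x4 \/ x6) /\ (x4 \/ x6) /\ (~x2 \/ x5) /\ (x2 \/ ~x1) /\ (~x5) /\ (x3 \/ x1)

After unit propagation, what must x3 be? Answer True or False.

Unit clause (~x5) sets x5 = False.
(~x2 \/ x5) with x5 = False leaves only ~x2, so x2 = False.
(~x1 \/ x2) with x2 = False leaves only ~x1, so x1 = False.
In (x3 \/ x1), x1 is now false; x3 must hold, so x3 = True.

True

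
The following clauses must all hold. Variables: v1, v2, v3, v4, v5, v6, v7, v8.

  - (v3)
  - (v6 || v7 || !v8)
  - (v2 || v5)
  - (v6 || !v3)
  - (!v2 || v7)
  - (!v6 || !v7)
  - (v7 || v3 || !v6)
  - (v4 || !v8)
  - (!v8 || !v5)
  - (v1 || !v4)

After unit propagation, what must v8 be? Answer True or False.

False

(v3) is a unit clause: v3 = True.
(!v3 || v6): since v3 = True, the clause reduces to (v6). v6 = True.
In (!v7 || !v6), !v6 is now false; !v7 must hold, so v7 = False.
In (v7 || !v2), v7 is now false; !v2 must hold, so v2 = False.
From (v5 || v2) and v2 = False: v5 = True.
(!v5 || !v8) with v5 = True leaves only !v8, so v8 = False.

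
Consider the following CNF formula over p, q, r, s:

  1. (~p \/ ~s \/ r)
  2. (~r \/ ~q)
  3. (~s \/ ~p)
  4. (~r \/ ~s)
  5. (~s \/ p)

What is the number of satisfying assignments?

6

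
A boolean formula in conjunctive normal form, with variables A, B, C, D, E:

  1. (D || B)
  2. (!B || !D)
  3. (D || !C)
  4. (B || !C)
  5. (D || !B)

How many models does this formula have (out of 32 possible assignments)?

4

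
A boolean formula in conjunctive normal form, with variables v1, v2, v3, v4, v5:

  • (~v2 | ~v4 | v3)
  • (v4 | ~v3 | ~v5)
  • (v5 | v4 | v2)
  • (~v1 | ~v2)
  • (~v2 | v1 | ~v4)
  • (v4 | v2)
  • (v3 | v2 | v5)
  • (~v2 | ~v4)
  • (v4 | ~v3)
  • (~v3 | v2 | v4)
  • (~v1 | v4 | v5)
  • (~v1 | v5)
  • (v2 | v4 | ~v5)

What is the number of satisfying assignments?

The models are:
  v1=0 v2=0 v3=0 v4=1 v5=1
  v1=0 v2=0 v3=1 v4=1 v5=0
  v1=0 v2=0 v3=1 v4=1 v5=1
  v1=0 v2=1 v3=0 v4=0 v5=0
  v1=0 v2=1 v3=0 v4=0 v5=1
  v1=1 v2=0 v3=0 v4=1 v5=1
  v1=1 v2=0 v3=1 v4=1 v5=1
That's 7 in total.

7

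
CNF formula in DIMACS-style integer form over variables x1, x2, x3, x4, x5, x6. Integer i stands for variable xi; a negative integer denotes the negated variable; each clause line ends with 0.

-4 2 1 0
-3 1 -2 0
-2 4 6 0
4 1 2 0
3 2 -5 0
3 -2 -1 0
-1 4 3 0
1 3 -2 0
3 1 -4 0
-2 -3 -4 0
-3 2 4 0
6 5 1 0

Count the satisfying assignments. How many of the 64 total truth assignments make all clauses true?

Case analysis on x2 and x1:
  x2=T, x1=T: remaining (x3,x4,x5,x6) ∈ {(T,F,F,T); (T,F,T,T)} — 2.
  x2=T, x1=F: a clause becomes empty — 0.
  x2=F, x1=T: x6 free; 3 ways for (x3,x4,x5) × 2^1 = 6.
  x2=F, x1=F: a clause becomes empty — 0.
Total: 2 + 0 + 6 + 0 = 8.

8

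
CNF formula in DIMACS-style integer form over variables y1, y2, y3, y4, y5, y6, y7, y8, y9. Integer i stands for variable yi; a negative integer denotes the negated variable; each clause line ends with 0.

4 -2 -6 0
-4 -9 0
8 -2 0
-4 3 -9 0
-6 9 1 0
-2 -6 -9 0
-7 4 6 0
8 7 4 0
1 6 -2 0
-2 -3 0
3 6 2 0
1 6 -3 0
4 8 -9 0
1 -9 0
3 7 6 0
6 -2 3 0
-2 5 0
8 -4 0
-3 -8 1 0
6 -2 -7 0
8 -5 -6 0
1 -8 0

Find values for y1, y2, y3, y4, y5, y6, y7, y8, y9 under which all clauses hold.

y1=True, y2=False, y3=True, y4=False, y5=True, y6=True, y7=True, y8=True, y9=False

Check each clause:
  1. (NOT y6 OR NOT y2 OR y4) — NOT y2 is true.
  2. (NOT y4 OR NOT y9) — NOT y4 is true.
  3. (NOT y2 OR y8) — y8 is true.
  4. (y3 OR NOT y9 OR NOT y4) — y3 is true.
  5. (y9 OR NOT y6 OR y1) — y1 is true.
  6. (NOT y6 OR NOT y2 OR NOT y9) — NOT y2 is true.
  7. (y4 OR y6 OR NOT y7) — y6 is true.
  8. (y4 OR y8 OR y7) — y8 is true.
  9. (y1 OR NOT y2 OR y6) — y1 is true.
  10. (NOT y3 OR NOT y2) — NOT y2 is true.
  11. (y3 OR y6 OR y2) — y3 is true.
  12. (y1 OR y6 OR NOT y3) — y1 is true.
  13. (y8 OR y4 OR NOT y9) — y8 is true.
  14. (NOT y9 OR y1) — y1 is true.
  15. (y6 OR y3 OR y7) — y3 is true.
  16. (y6 OR NOT y2 OR y3) — y3 is true.
  17. (y5 OR NOT y2) — y5 is true.
  18. (NOT y4 OR y8) — y8 is true.
  19. (NOT y8 OR y1 OR NOT y3) — y1 is true.
  20. (y6 OR NOT y7 OR NOT y2) — y6 is true.
  21. (y8 OR NOT y5 OR NOT y6) — y8 is true.
  22. (y1 OR NOT y8) — y1 is true.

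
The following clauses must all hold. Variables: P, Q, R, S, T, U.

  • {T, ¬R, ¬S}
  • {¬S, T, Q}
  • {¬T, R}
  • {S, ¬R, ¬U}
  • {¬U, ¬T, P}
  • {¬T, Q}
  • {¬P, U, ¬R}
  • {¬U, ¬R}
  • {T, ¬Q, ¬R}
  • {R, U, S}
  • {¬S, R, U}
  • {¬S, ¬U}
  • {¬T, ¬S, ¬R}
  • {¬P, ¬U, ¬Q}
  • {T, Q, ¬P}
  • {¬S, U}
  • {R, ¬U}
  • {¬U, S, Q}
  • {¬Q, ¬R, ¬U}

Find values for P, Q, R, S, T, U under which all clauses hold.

P = F, Q = T, R = T, S = F, T = T, U = F

Set P = False and propagate.
Branch on Q: take Q = True.
For the remaining variables, R = True, S = False, T = True, U = False works.
Every clause has at least one true literal under this assignment.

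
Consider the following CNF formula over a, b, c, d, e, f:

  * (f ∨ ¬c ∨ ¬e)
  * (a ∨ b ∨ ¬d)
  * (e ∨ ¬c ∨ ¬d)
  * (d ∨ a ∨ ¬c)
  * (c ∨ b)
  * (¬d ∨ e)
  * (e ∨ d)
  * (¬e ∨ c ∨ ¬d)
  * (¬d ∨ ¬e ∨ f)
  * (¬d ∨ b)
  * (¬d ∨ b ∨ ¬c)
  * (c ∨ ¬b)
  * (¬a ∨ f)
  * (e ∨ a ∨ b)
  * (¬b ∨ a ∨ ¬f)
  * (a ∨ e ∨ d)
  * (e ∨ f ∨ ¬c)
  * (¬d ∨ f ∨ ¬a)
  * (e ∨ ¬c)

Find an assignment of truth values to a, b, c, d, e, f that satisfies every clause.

Try a = True.
  then f is forced to True.
For the remaining variables, b = True, c = True, d = True, e = True works.
Every clause has at least one true literal under this assignment.
Check each clause:
  1. (¬c ∨ ¬e ∨ f) — f is true.
  2. (a ∨ b ∨ ¬d) — a is true.
  3. (¬d ∨ e ∨ ¬c) — e is true.
  4. (a ∨ ¬c ∨ d) — a is true.
  5. (c ∨ b) — b is true.
  6. (¬d ∨ e) — e is true.
  7. (e ∨ d) — d is true.
  8. (¬e ∨ ¬d ∨ c) — c is true.
  9. (f ∨ ¬e ∨ ¬d) — f is true.
  10. (b ∨ ¬d) — b is true.
  11. (b ∨ ¬d ∨ ¬c) — b is true.
  12. (c ∨ ¬b) — c is true.
  13. (f ∨ ¬a) — f is true.
  14. (b ∨ a ∨ e) — a is true.
  15. (a ∨ ¬b ∨ ¬f) — a is true.
  16. (e ∨ d ∨ a) — a is true.
  17. (e ∨ ¬c ∨ f) — e is true.
  18. (¬a ∨ f ∨ ¬d) — f is true.
  19. (e ∨ ¬c) — e is true.

a=T, b=T, c=T, d=T, e=T, f=T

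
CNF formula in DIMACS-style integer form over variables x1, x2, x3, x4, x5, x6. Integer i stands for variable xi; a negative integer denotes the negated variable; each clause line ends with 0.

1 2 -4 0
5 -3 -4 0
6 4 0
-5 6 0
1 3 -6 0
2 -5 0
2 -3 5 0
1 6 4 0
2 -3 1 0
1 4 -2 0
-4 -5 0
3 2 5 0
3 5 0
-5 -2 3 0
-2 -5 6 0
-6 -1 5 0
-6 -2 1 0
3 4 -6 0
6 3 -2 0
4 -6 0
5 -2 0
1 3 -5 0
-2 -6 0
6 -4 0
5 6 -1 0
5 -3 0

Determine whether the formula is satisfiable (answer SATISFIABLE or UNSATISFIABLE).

UNSATISFIABLE

x5 = True:
  propagation gives x6=True, x2=True; an empty clause results — contradiction.
x5 = False:
  propagation gives x3=True; an empty clause results — contradiction.
Every branch closes, so no satisfying assignment exists.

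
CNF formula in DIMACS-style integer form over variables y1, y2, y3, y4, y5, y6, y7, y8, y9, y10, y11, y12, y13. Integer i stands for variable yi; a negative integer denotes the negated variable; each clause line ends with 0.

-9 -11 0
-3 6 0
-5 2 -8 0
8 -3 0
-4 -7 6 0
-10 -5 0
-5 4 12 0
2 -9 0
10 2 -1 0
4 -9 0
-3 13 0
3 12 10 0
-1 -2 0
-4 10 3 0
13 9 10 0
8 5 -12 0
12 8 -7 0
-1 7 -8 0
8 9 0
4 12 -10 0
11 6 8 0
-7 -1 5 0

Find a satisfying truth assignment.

Pure literal: y1 appears only negated; assign y1 = False.
Pure literal: y6 appears only positively; assign y6 = True.
Set y2 = False and propagate.
  then y9 is forced to False.
  then y8 is forced to True.
  then y5 is forced to False.
The remaining clauses are satisfied by y3 = True, y4 = True, y7 = False, y10 = True, y11 = False, y12 = False, y13 = True.
Every clause has at least one true literal under this assignment.

y1=False, y2=False, y3=True, y4=True, y5=False, y6=True, y7=False, y8=True, y9=False, y10=True, y11=False, y12=False, y13=True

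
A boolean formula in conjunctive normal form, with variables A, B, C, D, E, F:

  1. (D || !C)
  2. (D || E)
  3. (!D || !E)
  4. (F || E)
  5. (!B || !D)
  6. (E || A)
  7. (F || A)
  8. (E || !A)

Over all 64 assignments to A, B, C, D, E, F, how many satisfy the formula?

Satisfying assignments:
  A=F B=F C=F D=F E=T F=T
  A=F B=T C=F D=F E=T F=T
  A=T B=F C=F D=F E=T F=F
  A=T B=F C=F D=F E=T F=T
  A=T B=T C=F D=F E=T F=F
  A=T B=T C=F D=F E=T F=T
That's 6 in total.

6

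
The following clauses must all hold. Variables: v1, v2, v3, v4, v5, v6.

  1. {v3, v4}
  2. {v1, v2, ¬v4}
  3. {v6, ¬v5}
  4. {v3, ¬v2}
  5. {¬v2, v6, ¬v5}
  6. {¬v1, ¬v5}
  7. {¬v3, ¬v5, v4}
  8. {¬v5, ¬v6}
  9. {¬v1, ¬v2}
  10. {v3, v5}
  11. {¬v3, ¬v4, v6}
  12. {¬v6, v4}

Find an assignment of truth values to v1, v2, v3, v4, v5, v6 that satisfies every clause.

Branch on v1: take v1 = True.
  then v5 is forced to False.
  then v2 is forced to False.
  then v3 is forced to True.
Branch on v4: take v4 = True.
  then v6 is forced to True.
Every clause has at least one true literal under this assignment.

v1 = T, v2 = F, v3 = T, v4 = T, v5 = F, v6 = T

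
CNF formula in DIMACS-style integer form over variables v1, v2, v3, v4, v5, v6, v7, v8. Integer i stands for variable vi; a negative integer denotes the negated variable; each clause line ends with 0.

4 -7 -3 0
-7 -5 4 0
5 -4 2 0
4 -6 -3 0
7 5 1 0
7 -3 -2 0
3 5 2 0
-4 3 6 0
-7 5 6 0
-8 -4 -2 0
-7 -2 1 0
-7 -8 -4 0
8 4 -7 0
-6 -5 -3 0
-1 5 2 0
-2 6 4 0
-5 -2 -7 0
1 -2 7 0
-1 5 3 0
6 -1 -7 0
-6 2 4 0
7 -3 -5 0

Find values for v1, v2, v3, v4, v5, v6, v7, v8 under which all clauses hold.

Try v1 = False.
Branch on v2: take v2 = False.
Set v3 = False and propagate.
  then v5 is forced to True.
The remaining clauses are satisfied by v4 = True, v6 = True, v7 = True, v8 = False.

v1=False  v2=False  v3=False  v4=True  v5=True  v6=True  v7=True  v8=False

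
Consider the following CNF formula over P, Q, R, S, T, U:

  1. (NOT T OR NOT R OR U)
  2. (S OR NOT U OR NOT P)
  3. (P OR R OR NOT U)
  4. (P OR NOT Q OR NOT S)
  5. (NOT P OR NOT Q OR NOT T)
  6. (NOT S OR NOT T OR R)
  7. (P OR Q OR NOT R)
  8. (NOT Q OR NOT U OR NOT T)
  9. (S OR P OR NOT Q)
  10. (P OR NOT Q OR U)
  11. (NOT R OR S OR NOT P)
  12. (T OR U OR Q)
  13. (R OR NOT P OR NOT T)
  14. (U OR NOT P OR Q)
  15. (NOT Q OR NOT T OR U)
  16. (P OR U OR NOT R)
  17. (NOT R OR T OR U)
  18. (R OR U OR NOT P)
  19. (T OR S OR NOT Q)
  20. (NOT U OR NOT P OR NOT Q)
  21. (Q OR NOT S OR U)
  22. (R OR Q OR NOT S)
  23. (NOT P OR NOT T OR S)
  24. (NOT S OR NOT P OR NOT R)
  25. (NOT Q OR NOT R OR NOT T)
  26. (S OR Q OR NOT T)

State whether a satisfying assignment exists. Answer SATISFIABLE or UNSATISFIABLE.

UNSATISFIABLE

P = True:
  T = True:
    propagation gives Q=False, R=True, U=True, S=True; an empty clause results — contradiction.
  T = False:
    U = True:
      propagation gives S=True, Q=False, R=True; contradiction.
    U = False:
      propagation gives Q=True, R=False; contradiction.
P = False:
  Q = True:
    propagation gives S=False; an empty clause results — contradiction.
  Q = False:
    propagation gives R=False, U=False, T=True, S=False; an empty clause results — contradiction.
Every branch closes, so no satisfying assignment exists.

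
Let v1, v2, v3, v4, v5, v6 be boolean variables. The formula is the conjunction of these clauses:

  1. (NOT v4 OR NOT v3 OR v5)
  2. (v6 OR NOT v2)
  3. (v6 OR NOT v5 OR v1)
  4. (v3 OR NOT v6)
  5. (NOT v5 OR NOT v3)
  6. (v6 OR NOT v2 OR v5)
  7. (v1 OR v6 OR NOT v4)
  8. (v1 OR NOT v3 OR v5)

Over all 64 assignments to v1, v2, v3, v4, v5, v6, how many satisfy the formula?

8

The models are:
  v1=0 v2=0 v3=0 v4=0 v5=0 v6=0
  v1=1 v2=0 v3=0 v4=0 v5=0 v6=0
  v1=1 v2=0 v3=0 v4=0 v5=1 v6=0
  v1=1 v2=0 v3=0 v4=1 v5=0 v6=0
  v1=1 v2=0 v3=0 v4=1 v5=1 v6=0
  v1=1 v2=0 v3=1 v4=0 v5=0 v6=0
  v1=1 v2=0 v3=1 v4=0 v5=0 v6=1
  v1=1 v2=1 v3=1 v4=0 v5=0 v6=1
Count: 8.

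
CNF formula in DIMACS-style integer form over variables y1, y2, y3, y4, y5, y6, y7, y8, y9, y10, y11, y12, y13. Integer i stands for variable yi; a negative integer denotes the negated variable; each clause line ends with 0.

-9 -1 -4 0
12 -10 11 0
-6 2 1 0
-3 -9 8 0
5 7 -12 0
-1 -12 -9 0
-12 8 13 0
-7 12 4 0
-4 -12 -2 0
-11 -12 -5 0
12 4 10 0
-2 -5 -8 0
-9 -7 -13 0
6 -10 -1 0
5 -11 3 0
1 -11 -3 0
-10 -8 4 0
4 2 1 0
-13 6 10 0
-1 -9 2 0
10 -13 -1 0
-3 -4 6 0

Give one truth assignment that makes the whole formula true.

Pure literal: y9 appears only negated; assign y9 = False.
Set y1 = True and propagate.
For the remaining variables, y2 = False, y3 = True, y4 = True, y5 = True, y6 = True, y7 = True, y8 = False, y10 = True, y11 = True, y12 = False, y13 = True works.
Check each clause:
  1. (NOT y1 OR NOT y9 OR NOT y4) — NOT y9 is true.
  2. (y12 OR NOT y10 OR y11) — y11 is true.
  3. (NOT y6 OR y1 OR y2) — y1 is true.
  4. (NOT y9 OR y8 OR NOT y3) — NOT y9 is true.
  5. (y5 OR y7 OR NOT y12) — NOT y12 is true.
  6. (NOT y9 OR NOT y12 OR NOT y1) — NOT y12 is true.
  7. (y13 OR NOT y12 OR y8) — NOT y12 is true.
  8. (y4 OR y12 OR NOT y7) — y4 is true.
  9. (NOT y4 OR NOT y12 OR NOT y2) — NOT y12 is true.
  10. (NOT y5 OR NOT y11 OR NOT y12) — NOT y12 is true.
  11. (y4 OR y12 OR y10) — y10 is true.
  12. (NOT y8 OR NOT y5 OR NOT y2) — NOT y8 is true.
  13. (NOT y9 OR NOT y7 OR NOT y13) — NOT y9 is true.
  14. (NOT y1 OR NOT y10 OR y6) — y6 is true.
  15. (NOT y11 OR y5 OR y3) — y5 is true.
  16. (NOT y3 OR NOT y11 OR y1) — y1 is true.
  17. (NOT y10 OR NOT y8 OR y4) — NOT y8 is true.
  18. (y1 OR y2 OR y4) — y1 is true.
  19. (y10 OR y6 OR NOT y13) — y10 is true.
  20. (NOT y9 OR y2 OR NOT y1) — NOT y9 is true.
  21. (y10 OR NOT y13 OR NOT y1) — y10 is true.
  22. (NOT y4 OR y6 OR NOT y3) — y6 is true.

y1=T  y2=F  y3=T  y4=T  y5=T  y6=T  y7=T  y8=F  y9=F  y10=T  y11=T  y12=F  y13=T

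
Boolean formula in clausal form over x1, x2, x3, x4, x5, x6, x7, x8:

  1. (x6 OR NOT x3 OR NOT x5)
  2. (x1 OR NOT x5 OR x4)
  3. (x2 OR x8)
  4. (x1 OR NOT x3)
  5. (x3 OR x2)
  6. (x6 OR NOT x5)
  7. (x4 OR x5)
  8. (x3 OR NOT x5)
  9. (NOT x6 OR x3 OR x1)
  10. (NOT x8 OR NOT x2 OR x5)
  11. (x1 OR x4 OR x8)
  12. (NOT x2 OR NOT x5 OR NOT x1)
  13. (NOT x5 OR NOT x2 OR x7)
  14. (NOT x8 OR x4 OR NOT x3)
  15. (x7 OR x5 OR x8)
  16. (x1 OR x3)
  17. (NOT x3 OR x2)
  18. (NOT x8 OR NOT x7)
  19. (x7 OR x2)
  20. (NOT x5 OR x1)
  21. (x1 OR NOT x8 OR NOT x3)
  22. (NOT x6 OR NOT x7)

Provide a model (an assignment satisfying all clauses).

x1 = 1, x2 = 1, x3 = 0, x4 = 1, x5 = 0, x6 = 0, x7 = 1, x8 = 0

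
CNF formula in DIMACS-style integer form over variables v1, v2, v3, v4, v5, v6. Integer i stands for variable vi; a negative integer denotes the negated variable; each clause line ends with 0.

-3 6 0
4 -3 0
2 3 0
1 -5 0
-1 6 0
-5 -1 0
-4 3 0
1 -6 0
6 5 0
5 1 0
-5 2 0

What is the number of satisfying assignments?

The models are:
  v1=T v2=F v3=T v4=T v5=F v6=T
  v1=T v2=T v3=F v4=F v5=F v6=T
  v1=T v2=T v3=T v4=T v5=F v6=T
That's 3 in total.

3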